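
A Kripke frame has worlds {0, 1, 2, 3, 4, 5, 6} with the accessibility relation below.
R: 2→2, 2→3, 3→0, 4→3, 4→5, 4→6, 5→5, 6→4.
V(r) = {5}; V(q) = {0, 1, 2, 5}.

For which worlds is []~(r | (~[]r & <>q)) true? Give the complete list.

Recall that []ψ holds at a world iff ψ holds at every accessible world, and <>ψ holds iff ψ holds at some accessible world.
Let φ = []~(r | (~[]r & <>q)). Evaluate φ at each world:
  0 (successors ∅): φ is true.
  1 (successors ∅): φ is true.
  2 (successors {2, 3}): φ is false.
  3 (successors {0}): φ is true.
  4 (successors {3, 5, 6}): φ is false.
  5 (successors {5}): φ is false.
  6 (successors {4}): φ is false.
For instance, at 3:
  At 3: []~(r | (~[]r & <>q)) requires ~(r | (~[]r & <>q)) at every successor {0}.
      At 0: r | (~[]r & <>q) is false, so ~(r | (~[]r & <>q)) is true.
  So []~(r | (~[]r & <>q)) is true at 3.
Satisfying worlds: {0, 1, 3}

0, 1, 3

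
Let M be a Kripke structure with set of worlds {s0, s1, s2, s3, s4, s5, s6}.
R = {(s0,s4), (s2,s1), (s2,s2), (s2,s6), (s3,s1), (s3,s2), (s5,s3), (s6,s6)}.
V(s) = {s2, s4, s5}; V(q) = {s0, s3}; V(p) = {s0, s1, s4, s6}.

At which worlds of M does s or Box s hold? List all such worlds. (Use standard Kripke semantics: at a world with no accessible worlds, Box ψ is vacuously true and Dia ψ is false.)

Recall that Box ψ holds at a world iff ψ holds at every accessible world, and Dia ψ holds iff ψ holds at some accessible world.
Let φ = s or Box s. Evaluate φ at each world:
  s0 (successors {s4}): φ is true.
  s1 (successors ∅): φ is true.
  s2 (successors {s1, s2, s6}): φ is true.
  s3 (successors {s1, s2}): φ is false.
  s4 (successors ∅): φ is true.
  s5 (successors {s3}): φ is true.
  s6 (successors {s6}): φ is false.
For instance, at s0:
  At s0: s is false, Box s is true, so s or Box s is true.
    At s0: Box s requires s at every successor {s4}.
      At s4: s is true.
    So Box s is true at s0.
Satisfying worlds: {s0, s1, s2, s4, s5}

s0, s1, s2, s4, s5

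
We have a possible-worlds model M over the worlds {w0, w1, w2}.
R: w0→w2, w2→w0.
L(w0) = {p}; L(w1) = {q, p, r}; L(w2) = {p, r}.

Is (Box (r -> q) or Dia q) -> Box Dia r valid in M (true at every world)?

Let φ = (Box (r -> q) or Dia q) -> Box Dia r. Evaluate φ at each world:
  w0 (successors {w2}): φ is true.
  w1 (successors ∅): φ is true.
  w2 (successors {w0}): φ is true.
For instance, at w2:
  At w2: Box (r -> q) or Dia q is true, Box Dia r is true, so (Box (r -> q) or Dia q) -> Box Dia r is true.
    At w2: Box (r -> q) is true, Dia q is false, so Box (r -> q) or Dia q is true.
      At w2: Box (r -> q) requires r -> q at every successor {w0}.
        At w0: r -> q is true.
      So Box (r -> q) is true at w2.
      At w2: Dia q requires q at some successor in {w0}.
        At w0: q is false.
      So Dia q is false at w2.
    At w2: Box Dia r requires Dia r at every successor {w0}.
      At w0: Dia r is true.
    So Box Dia r is true at w2.

Yes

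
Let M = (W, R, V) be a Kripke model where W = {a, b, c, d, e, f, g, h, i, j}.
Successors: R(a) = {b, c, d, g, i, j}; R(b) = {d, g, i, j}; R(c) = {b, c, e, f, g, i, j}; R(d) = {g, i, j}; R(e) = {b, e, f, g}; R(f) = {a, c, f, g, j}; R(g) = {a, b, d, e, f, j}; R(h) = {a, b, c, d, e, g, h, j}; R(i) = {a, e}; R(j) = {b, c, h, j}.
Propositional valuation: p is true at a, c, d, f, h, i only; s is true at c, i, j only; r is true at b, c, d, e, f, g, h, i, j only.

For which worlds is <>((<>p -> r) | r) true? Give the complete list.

Let φ = <>((<>p -> r) | r). Evaluate φ at each world:
  a (successors {b, c, d, g, i, j}): φ is true.
  b (successors {d, g, i, j}): φ is true.
  c (successors {b, c, e, f, g, i, j}): φ is true.
  d (successors {g, i, j}): φ is true.
  e (successors {b, e, f, g}): φ is true.
  f (successors {a, c, f, g, j}): φ is true.
  g (successors {a, b, d, e, f, j}): φ is true.
  h (successors {a, b, c, d, e, g, h, j}): φ is true.
  i (successors {a, e}): φ is true.
  j (successors {b, c, h, j}): φ is true.
For instance, at c:
  At c: <>((<>p -> r) | r) requires (<>p -> r) | r at some successor in {b, c, e, f, g, i, j}.
    (<>p -> r) | r holds at b, so <>((<>p -> r) | r) is true at c.
      At b: <>p -> r is true, r is true, so (<>p -> r) | r is true.
Satisfying worlds: {a, b, c, d, e, f, g, h, i, j}

a, b, c, d, e, f, g, h, i, j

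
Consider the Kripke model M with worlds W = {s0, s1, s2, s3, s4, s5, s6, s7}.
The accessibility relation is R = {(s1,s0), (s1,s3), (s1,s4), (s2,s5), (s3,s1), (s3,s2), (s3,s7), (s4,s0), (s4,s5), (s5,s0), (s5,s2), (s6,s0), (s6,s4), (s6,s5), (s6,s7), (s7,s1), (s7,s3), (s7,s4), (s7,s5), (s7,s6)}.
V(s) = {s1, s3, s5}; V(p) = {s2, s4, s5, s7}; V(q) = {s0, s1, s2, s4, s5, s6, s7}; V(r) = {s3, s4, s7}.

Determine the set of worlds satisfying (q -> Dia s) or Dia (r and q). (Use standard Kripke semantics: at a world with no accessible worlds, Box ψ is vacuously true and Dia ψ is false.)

Let φ = (q -> Dia s) or Dia (r and q). Evaluate φ at each world:
  s0 (successors ∅): φ is false.
  s1 (successors {s0, s3, s4}): φ is true.
  s2 (successors {s5}): φ is true.
  s3 (successors {s1, s2, s7}): φ is true.
  s4 (successors {s0, s5}): φ is true.
  s5 (successors {s0, s2}): φ is false.
  s6 (successors {s0, s4, s5, s7}): φ is true.
  s7 (successors {s1, s3, s4, s5, s6}): φ is true.
For instance, at s3:
  At s3: q -> Dia s is true, Dia (r and q) is true, so (q -> Dia s) or Dia (r and q) is true.
    At s3: q is false, Dia s is true, so q -> Dia s is true.
      At s3: Dia s requires s at some successor in {s1, s2, s7}.
        s holds at s1, so Dia s is true at s3.
    At s3: Dia (r and q) requires r and q at some successor in {s1, s2, s7}.
      r and q holds at s7, so Dia (r and q) is true at s3.
Satisfying worlds: {s1, s2, s3, s4, s6, s7}

s1, s2, s3, s4, s6, s7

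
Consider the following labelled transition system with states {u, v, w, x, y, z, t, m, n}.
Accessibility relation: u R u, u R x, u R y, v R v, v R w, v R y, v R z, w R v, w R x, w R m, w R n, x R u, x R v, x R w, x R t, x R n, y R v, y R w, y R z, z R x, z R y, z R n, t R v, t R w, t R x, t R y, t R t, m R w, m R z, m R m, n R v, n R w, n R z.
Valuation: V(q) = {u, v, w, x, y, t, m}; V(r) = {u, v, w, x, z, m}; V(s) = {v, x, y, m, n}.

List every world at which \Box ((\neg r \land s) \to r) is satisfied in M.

y, m, n

Recall that \Box ψ holds at a world iff ψ holds at every accessible world, and \Diamond ψ holds iff ψ holds at some accessible world.
Let φ = \Box ((\neg r \land s) \to r). Evaluate φ at each world:
  u (successors {u, x, y}): φ is false.
  v (successors {v, w, y, z}): φ is false.
  w (successors {v, x, m, n}): φ is false.
  x (successors {u, v, w, t, n}): φ is false.
  y (successors {v, w, z}): φ is true.
  z (successors {x, y, n}): φ is false.
  t (successors {v, w, x, y, t}): φ is false.
  m (successors {w, z, m}): φ is true.
  n (successors {v, w, z}): φ is true.
For instance, at m:
  At m: \Box ((\neg r \land s) \to r) requires (\neg r \land s) \to r at every successor {w, z, m}.
    At w: (\neg r \land s) \to r is true.
    At z: (\neg r \land s) \to r is true.
    At m: (\neg r \land s) \to r is true.
  So \Box ((\neg r \land s) \to r) is true at m.
Satisfying worlds: {y, m, n}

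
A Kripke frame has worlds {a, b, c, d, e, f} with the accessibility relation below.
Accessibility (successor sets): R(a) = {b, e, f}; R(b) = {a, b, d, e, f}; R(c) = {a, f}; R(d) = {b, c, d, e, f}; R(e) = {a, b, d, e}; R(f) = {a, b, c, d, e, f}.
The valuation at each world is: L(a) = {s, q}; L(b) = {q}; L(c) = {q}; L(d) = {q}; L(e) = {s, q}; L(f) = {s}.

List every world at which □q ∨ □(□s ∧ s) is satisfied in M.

e

Let φ = □q ∨ □(□s ∧ s). Evaluate φ at each world:
  a (successors {b, e, f}): φ is false.
  b (successors {a, b, d, e, f}): φ is false.
  c (successors {a, f}): φ is false.
  d (successors {b, c, d, e, f}): φ is false.
  e (successors {a, b, d, e}): φ is true.
  f (successors {a, b, c, d, e, f}): φ is false.
For instance, at c:
  At c: □q is false, □(□s ∧ s) is false, so □q ∨ □(□s ∧ s) is false.
    At c: □q requires q at every successor {a, f}.
      q fails at f, so □q is false at c.
    At c: □(□s ∧ s) requires □s ∧ s at every successor {a, f}.
      □s ∧ s fails at a, so □(□s ∧ s) is false at c.
Satisfying worlds: {e}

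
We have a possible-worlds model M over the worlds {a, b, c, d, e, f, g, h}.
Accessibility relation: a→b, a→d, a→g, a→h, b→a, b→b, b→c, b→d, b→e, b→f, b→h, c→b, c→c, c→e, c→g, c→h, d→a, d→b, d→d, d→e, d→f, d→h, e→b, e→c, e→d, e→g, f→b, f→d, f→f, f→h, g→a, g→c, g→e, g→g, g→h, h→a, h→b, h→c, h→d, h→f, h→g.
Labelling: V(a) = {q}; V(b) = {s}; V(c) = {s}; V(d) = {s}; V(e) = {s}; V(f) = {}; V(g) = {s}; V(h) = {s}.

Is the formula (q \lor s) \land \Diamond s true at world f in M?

At f: q \lor s is false, \Diamond s is true, so (q \lor s) \land \Diamond s is false.
  At f: \Diamond s requires s at some successor in {b, d, f, h}.
    s holds at b, so \Diamond s is true at f.

No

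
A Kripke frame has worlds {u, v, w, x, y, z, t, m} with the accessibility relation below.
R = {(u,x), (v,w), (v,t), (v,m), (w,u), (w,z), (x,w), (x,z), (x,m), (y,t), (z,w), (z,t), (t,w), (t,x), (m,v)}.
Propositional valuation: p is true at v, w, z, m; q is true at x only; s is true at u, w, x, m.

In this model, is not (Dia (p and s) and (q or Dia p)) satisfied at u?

Yes

At u: Dia (p and s) and (q or Dia p) is false, so not (Dia (p and s) and (q or Dia p)) is true.
  At u: Dia (p and s) is false, q or Dia p is false, so Dia (p and s) and (q or Dia p) is false.
    At u: Dia (p and s) requires p and s at some successor in {x}.
      At x: p and s is false.
    So Dia (p and s) is false at u.
    At u: q is false, Dia p is false, so q or Dia p is false.
      At u: Dia p requires p at some successor in {x}.
        At x: p is false.
      So Dia p is false at u.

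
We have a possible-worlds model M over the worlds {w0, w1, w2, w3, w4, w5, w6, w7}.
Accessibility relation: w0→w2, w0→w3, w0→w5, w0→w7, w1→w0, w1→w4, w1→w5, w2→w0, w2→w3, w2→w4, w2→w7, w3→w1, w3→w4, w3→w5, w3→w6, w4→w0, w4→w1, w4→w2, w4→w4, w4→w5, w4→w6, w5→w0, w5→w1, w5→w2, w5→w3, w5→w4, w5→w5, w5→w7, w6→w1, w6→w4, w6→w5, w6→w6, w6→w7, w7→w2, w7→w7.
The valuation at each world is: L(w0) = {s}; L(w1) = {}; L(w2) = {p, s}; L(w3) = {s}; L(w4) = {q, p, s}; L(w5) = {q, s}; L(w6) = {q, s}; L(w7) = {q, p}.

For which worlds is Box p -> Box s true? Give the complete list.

w0, w1, w2, w3, w4, w5, w6

Let φ = Box p -> Box s. Evaluate φ at each world:
  w0 (successors {w2, w3, w5, w7}): φ is true.
  w1 (successors {w0, w4, w5}): φ is true.
  w2 (successors {w0, w3, w4, w7}): φ is true.
  w3 (successors {w1, w4, w5, w6}): φ is true.
  w4 (successors {w0, w1, w2, w4, w5, w6}): φ is true.
  w5 (successors {w0, w1, w2, w3, w4, w5, w7}): φ is true.
  w6 (successors {w1, w4, w5, w6, w7}): φ is true.
  w7 (successors {w2, w7}): φ is false.
For instance, at w1:
  At w1: Box p is false, Box s is true, so Box p -> Box s is true.
    At w1: Box p requires p at every successor {w0, w4, w5}.
      p fails at w0, so Box p is false at w1.
    At w1: Box s requires s at every successor {w0, w4, w5}.
      At w0: s is true.
      At w4: s is true.
      At w5: s is true.
    So Box s is true at w1.
Satisfying worlds: {w0, w1, w2, w3, w4, w5, w6}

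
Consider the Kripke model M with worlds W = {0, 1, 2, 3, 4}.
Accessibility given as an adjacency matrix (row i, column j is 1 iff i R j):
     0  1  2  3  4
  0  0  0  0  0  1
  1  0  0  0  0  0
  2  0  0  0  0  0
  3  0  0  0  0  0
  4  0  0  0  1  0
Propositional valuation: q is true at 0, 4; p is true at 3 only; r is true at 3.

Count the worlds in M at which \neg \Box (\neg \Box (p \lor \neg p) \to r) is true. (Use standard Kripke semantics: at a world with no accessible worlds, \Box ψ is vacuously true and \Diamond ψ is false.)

0

Let φ = \neg \Box (\neg \Box (p \lor \neg p) \to r). Evaluate φ at each world:
  0 (successors {4}): φ is false.
  1 (successors ∅): φ is false.
  2 (successors ∅): φ is false.
  3 (successors ∅): φ is false.
  4 (successors {3}): φ is false.
For instance, at 4:
  At 4: \Box (\neg \Box (p \lor \neg p) \to r) is true, so \neg \Box (\neg \Box (p \lor \neg p) \to r) is false.
    At 4: \Box (\neg \Box (p \lor \neg p) \to r) requires \neg \Box (p \lor \neg p) \to r at every successor {3}.
      At 3: \neg \Box (p \lor \neg p) \to r is true.
    So \Box (\neg \Box (p \lor \neg p) \to r) is true at 4.
Satisfying worlds: none.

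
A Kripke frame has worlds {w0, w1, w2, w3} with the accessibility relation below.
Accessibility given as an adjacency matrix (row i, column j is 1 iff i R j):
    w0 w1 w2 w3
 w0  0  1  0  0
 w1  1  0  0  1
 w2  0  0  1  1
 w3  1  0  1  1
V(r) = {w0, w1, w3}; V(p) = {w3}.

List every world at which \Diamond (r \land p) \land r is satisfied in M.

Let φ = \Diamond (r \land p) \land r. Evaluate φ at each world:
  w0 (successors {w1}): φ is false.
  w1 (successors {w0, w3}): φ is true.
  w2 (successors {w2, w3}): φ is false.
  w3 (successors {w0, w2, w3}): φ is true.
For instance, at w0:
  At w0: \Diamond (r \land p) is false, r is true, so \Diamond (r \land p) \land r is false.
    At w0: \Diamond (r \land p) requires r \land p at some successor in {w1}.
      At w1: r \land p is false.
    So \Diamond (r \land p) is false at w0.
Satisfying worlds: {w1, w3}

w1, w3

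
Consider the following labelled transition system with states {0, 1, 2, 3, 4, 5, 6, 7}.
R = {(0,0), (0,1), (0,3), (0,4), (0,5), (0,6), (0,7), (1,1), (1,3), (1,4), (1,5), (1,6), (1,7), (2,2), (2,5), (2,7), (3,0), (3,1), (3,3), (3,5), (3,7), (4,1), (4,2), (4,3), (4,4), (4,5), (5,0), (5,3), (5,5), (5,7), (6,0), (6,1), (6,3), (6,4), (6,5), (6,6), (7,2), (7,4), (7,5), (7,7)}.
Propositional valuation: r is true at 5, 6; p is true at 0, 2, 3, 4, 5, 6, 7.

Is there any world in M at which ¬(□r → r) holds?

Let φ = ¬(□r → r). Evaluate φ at each world:
  0 (successors {0, 1, 3, 4, 5, 6, 7}): φ is false.
  1 (successors {1, 3, 4, 5, 6, 7}): φ is false.
  2 (successors {2, 5, 7}): φ is false.
  3 (successors {0, 1, 3, 5, 7}): φ is false.
  4 (successors {1, 2, 3, 4, 5}): φ is false.
  5 (successors {0, 3, 5, 7}): φ is false.
  6 (successors {0, 1, 3, 4, 5, 6}): φ is false.
  7 (successors {2, 4, 5, 7}): φ is false.
For instance, at 1:
  At 1: □r → r is true, so ¬(□r → r) is false.
    At 1: □r is false, r is false, so □r → r is true.
      At 1: □r requires r at every successor {1, 3, 4, 5, 6, 7}.
        r fails at 1, so □r is false at 1.

No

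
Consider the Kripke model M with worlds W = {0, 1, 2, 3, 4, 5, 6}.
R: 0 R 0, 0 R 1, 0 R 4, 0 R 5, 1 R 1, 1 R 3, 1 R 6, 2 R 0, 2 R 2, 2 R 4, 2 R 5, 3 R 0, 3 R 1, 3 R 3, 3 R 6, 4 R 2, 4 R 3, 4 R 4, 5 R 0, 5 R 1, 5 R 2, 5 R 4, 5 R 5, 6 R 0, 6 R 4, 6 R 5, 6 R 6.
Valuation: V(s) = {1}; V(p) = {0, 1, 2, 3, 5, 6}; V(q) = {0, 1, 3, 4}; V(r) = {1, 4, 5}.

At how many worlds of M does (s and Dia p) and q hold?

1

Let φ = (s and Dia p) and q. Evaluate φ at each world:
  0 (successors {0, 1, 4, 5}): φ is false.
  1 (successors {1, 3, 6}): φ is true.
  2 (successors {0, 2, 4, 5}): φ is false.
  3 (successors {0, 1, 3, 6}): φ is false.
  4 (successors {2, 3, 4}): φ is false.
  5 (successors {0, 1, 2, 4, 5}): φ is false.
  6 (successors {0, 4, 5, 6}): φ is false.
For instance, at 2:
  At 2: s and Dia p is false, q is false, so (s and Dia p) and q is false.
    At 2: s is false, Dia p is true, so s and Dia p is false.
      At 2: Dia p requires p at some successor in {0, 2, 4, 5}.
        p holds at 0, so Dia p is true at 2.
Satisfying worlds: {1}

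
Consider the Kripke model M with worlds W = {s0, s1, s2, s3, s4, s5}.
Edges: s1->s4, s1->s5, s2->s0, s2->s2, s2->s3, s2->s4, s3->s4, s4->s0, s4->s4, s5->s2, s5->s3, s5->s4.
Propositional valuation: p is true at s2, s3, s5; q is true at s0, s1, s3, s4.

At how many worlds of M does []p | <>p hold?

Let φ = []p | <>p. Evaluate φ at each world:
  s0 (successors ∅): φ is true.
  s1 (successors {s4, s5}): φ is true.
  s2 (successors {s0, s2, s3, s4}): φ is true.
  s3 (successors {s4}): φ is false.
  s4 (successors {s0, s4}): φ is false.
  s5 (successors {s2, s3, s4}): φ is true.
For instance, at s4:
  At s4: []p is false, <>p is false, so []p | <>p is false.
    At s4: []p requires p at every successor {s0, s4}.
      p fails at s0, so []p is false at s4.
    At s4: <>p requires p at some successor in {s0, s4}.
      At s0: p is false.
      At s4: p is false.
    So <>p is false at s4.
Satisfying worlds: {s0, s1, s2, s5}

4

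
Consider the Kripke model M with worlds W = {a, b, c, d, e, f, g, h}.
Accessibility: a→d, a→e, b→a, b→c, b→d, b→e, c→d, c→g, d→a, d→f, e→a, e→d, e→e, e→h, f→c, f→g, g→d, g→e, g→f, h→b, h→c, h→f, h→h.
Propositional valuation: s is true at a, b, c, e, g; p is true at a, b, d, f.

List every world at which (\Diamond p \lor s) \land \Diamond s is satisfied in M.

a, b, c, d, e, g, h

Let φ = (\Diamond p \lor s) \land \Diamond s. Evaluate φ at each world:
  a (successors {d, e}): φ is true.
  b (successors {a, c, d, e}): φ is true.
  c (successors {d, g}): φ is true.
  d (successors {a, f}): φ is true.
  e (successors {a, d, e, h}): φ is true.
  f (successors {c, g}): φ is false.
  g (successors {d, e, f}): φ is true.
  h (successors {b, c, f, h}): φ is true.
For instance, at g:
  At g: \Diamond p \lor s is true, \Diamond s is true, so (\Diamond p \lor s) \land \Diamond s is true.
    At g: \Diamond p is true, s is true, so \Diamond p \lor s is true.
      At g: \Diamond p requires p at some successor in {d, e, f}.
        p holds at d, so \Diamond p is true at g.
    At g: \Diamond s requires s at some successor in {d, e, f}.
      s holds at e, so \Diamond s is true at g.
Satisfying worlds: {a, b, c, d, e, g, h}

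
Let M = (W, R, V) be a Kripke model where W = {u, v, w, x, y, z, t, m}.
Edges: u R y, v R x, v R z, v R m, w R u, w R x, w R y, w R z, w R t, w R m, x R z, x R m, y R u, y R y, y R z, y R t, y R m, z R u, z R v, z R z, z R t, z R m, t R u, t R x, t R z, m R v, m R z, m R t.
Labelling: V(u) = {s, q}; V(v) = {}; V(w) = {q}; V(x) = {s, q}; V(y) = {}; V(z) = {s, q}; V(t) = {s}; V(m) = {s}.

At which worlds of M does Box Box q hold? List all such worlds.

Let φ = Box Box q. Evaluate φ at each world:
  u (successors {y}): φ is false.
  v (successors {x, z, m}): φ is false.
  w (successors {u, x, y, z, t, m}): φ is false.
  x (successors {z, m}): φ is false.
  y (successors {u, y, z, t, m}): φ is false.
  z (successors {u, v, z, t, m}): φ is false.
  t (successors {u, x, z}): φ is false.
  m (successors {v, z, t}): φ is false.
For instance, at z:
  At z: Box Box q requires Box q at every successor {u, v, z, t, m}.
    Box q fails at u, so Box Box q is false at z.
      At u: Box q requires q at every successor {y}.
        q fails at y, so Box q is false at u.
Satisfying worlds: none.

none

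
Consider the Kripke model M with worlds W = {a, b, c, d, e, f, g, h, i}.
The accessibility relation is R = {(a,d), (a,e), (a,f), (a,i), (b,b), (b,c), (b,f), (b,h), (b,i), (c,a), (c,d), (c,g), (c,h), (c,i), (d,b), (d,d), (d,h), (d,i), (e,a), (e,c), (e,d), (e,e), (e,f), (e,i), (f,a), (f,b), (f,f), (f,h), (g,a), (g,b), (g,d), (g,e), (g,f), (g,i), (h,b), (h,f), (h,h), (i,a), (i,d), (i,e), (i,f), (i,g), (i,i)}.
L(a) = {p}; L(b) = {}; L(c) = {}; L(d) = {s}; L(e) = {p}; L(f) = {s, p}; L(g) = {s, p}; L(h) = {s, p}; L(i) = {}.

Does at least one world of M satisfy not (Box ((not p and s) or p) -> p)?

Let φ = not (Box ((not p and s) or p) -> p). Evaluate φ at each world:
  a (successors {d, e, f, i}): φ is false.
  b (successors {b, c, f, h, i}): φ is false.
  c (successors {a, d, g, h, i}): φ is false.
  d (successors {b, d, h, i}): φ is false.
  e (successors {a, c, d, e, f, i}): φ is false.
  f (successors {a, b, f, h}): φ is false.
  g (successors {a, b, d, e, f, i}): φ is false.
  h (successors {b, f, h}): φ is false.
  i (successors {a, d, e, f, g, i}): φ is false.
For instance, at i:
  At i: Box ((not p and s) or p) -> p is true, so not (Box ((not p and s) or p) -> p) is false.
    At i: Box ((not p and s) or p) is false, p is false, so Box ((not p and s) or p) -> p is true.
      At i: Box ((not p and s) or p) requires (not p and s) or p at every successor {a, d, e, f, g, i}.
        (not p and s) or p fails at i, so Box ((not p and s) or p) is false at i.

No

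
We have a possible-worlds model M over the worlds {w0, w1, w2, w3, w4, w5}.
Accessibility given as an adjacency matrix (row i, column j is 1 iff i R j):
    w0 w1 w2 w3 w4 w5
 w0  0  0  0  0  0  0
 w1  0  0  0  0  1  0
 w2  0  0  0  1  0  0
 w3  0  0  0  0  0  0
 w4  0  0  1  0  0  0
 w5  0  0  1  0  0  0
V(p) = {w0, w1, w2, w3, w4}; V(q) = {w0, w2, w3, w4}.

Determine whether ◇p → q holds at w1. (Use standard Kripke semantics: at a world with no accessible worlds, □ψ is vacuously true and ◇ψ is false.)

At w1: ◇p is true, q is false, so ◇p → q is false.
  At w1: ◇p requires p at some successor in {w4}.
    p holds at w4, so ◇p is true at w1.

No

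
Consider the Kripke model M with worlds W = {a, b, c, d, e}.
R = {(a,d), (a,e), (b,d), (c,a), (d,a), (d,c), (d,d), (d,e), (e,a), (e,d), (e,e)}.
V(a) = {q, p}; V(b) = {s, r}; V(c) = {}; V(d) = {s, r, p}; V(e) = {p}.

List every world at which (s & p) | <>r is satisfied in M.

a, b, d, e

Let φ = (s & p) | <>r. Evaluate φ at each world:
  a (successors {d, e}): φ is true.
  b (successors {d}): φ is true.
  c (successors {a}): φ is false.
  d (successors {a, c, d, e}): φ is true.
  e (successors {a, d, e}): φ is true.
For instance, at c:
  At c: s & p is false, <>r is false, so (s & p) | <>r is false.
    At c: <>r requires r at some successor in {a}.
      At a: r is false.
    So <>r is false at c.
Satisfying worlds: {a, b, d, e}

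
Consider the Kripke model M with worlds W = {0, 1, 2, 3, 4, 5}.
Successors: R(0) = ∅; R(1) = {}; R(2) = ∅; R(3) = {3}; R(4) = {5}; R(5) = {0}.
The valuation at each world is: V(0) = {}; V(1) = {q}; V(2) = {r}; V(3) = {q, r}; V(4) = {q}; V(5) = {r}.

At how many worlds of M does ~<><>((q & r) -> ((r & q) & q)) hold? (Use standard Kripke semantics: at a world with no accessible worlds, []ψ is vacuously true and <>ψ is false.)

4

Recall that <>ψ holds at a world iff ψ holds at some accessible world.
Let φ = ~<><>((q & r) -> ((r & q) & q)). Evaluate φ at each world:
  0 (successors ∅): φ is true.
  1 (successors ∅): φ is true.
  2 (successors ∅): φ is true.
  3 (successors {3}): φ is false.
  4 (successors {5}): φ is false.
  5 (successors {0}): φ is true.
For instance, at 4:
  At 4: <><>((q & r) -> ((r & q) & q)) is true, so ~<><>((q & r) -> ((r & q) & q)) is false.
    At 4: <><>((q & r) -> ((r & q) & q)) requires <>((q & r) -> ((r & q) & q)) at some successor in {5}.
      <>((q & r) -> ((r & q) & q)) holds at 5, so <><>((q & r) -> ((r & q) & q)) is true at 4.
Satisfying worlds: {0, 1, 2, 5}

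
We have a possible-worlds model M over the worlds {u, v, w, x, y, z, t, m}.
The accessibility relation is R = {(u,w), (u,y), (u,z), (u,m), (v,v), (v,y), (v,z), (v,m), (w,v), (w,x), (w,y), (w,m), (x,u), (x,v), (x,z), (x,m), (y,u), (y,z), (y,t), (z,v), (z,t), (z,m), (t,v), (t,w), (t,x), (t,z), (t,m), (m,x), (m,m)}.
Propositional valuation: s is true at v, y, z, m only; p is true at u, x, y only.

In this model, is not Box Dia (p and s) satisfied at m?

At m: Box Dia (p and s) is false, so not Box Dia (p and s) is true.
  At m: Box Dia (p and s) requires Dia (p and s) at every successor {x, m}.
    Dia (p and s) fails at x, so Box Dia (p and s) is false at m.
      At x: Dia (p and s) requires p and s at some successor in {u, v, z, m}.
        At u: p and s is false.
        At v: p and s is false.
        At z: p and s is false.
        At m: p and s is false.
      So Dia (p and s) is false at x.

Yes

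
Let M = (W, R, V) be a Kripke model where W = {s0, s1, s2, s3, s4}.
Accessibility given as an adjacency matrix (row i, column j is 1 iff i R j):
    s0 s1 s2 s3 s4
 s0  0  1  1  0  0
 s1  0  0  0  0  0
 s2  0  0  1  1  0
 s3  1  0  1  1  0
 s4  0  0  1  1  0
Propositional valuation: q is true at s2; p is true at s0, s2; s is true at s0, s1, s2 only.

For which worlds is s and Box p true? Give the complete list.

s1

Let φ = s and Box p. Evaluate φ at each world:
  s0 (successors {s1, s2}): φ is false.
  s1 (successors ∅): φ is true.
  s2 (successors {s2, s3}): φ is false.
  s3 (successors {s0, s2, s3}): φ is false.
  s4 (successors {s2, s3}): φ is false.
For instance, at s2:
  At s2: s is true, Box p is false, so s and Box p is false.
    At s2: Box p requires p at every successor {s2, s3}.
      p fails at s3, so Box p is false at s2.
Satisfying worlds: {s1}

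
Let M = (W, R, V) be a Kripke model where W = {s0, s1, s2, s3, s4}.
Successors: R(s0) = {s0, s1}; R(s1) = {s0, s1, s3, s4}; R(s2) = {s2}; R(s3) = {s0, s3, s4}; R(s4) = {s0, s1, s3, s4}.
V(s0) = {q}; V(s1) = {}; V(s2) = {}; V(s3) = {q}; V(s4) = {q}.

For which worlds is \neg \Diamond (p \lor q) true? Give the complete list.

Let φ = \neg \Diamond (p \lor q). Evaluate φ at each world:
  s0 (successors {s0, s1}): φ is false.
  s1 (successors {s0, s1, s3, s4}): φ is false.
  s2 (successors {s2}): φ is true.
  s3 (successors {s0, s3, s4}): φ is false.
  s4 (successors {s0, s1, s3, s4}): φ is false.
For instance, at s4:
  At s4: \Diamond (p \lor q) is true, so \neg \Diamond (p \lor q) is false.
    At s4: \Diamond (p \lor q) requires p \lor q at some successor in {s0, s1, s3, s4}.
      p \lor q holds at s0, so \Diamond (p \lor q) is true at s4.
Satisfying worlds: {s2}

s2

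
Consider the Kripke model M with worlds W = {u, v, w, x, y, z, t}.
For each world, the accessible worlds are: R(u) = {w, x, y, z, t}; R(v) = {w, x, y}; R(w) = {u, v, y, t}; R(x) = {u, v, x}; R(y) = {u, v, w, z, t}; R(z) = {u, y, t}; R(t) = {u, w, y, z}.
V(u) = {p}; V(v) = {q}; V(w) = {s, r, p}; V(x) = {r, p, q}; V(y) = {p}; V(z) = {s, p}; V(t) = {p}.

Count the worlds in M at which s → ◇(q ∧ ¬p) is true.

Recall that ◇ψ holds at a world iff ψ holds at some accessible world.
Let φ = s → ◇(q ∧ ¬p). Evaluate φ at each world:
  u (successors {w, x, y, z, t}): φ is true.
  v (successors {w, x, y}): φ is true.
  w (successors {u, v, y, t}): φ is true.
  x (successors {u, v, x}): φ is true.
  y (successors {u, v, w, z, t}): φ is true.
  z (successors {u, y, t}): φ is false.
  t (successors {u, w, y, z}): φ is true.
For instance, at z:
  At z: s is true, ◇(q ∧ ¬p) is false, so s → ◇(q ∧ ¬p) is false.
    At z: ◇(q ∧ ¬p) requires q ∧ ¬p at some successor in {u, y, t}.
      At u: q ∧ ¬p is false.
      At y: q ∧ ¬p is false.
      At t: q ∧ ¬p is false.
    So ◇(q ∧ ¬p) is false at z.
Satisfying worlds: {u, v, w, x, y, t}

6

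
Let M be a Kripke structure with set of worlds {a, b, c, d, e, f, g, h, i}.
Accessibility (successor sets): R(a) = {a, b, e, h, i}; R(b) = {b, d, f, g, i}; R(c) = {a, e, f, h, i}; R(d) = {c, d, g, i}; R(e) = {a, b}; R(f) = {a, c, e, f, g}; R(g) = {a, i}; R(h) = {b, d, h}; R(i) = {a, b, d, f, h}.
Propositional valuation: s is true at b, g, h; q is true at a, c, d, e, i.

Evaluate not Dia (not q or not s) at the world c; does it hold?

No

Recall that Dia ψ holds at a world iff ψ holds at some accessible world.
At c: Dia (not q or not s) is true, so not Dia (not q or not s) is false.
  At c: Dia (not q or not s) requires not q or not s at some successor in {a, e, f, h, i}.
    not q or not s holds at a, so Dia (not q or not s) is true at c.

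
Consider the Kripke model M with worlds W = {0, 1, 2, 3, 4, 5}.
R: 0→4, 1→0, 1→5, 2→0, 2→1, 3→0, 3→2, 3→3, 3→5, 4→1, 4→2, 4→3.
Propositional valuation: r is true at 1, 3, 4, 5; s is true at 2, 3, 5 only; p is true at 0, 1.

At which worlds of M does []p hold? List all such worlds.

2, 5

Let φ = []p. Evaluate φ at each world:
  0 (successors {4}): φ is false.
  1 (successors {0, 5}): φ is false.
  2 (successors {0, 1}): φ is true.
  3 (successors {0, 2, 3, 5}): φ is false.
  4 (successors {1, 2, 3}): φ is false.
  5 (successors ∅): φ is true.
For instance, at 1:
  At 1: []p requires p at every successor {0, 5}.
    p fails at 5, so []p is false at 1.
Satisfying worlds: {2, 5}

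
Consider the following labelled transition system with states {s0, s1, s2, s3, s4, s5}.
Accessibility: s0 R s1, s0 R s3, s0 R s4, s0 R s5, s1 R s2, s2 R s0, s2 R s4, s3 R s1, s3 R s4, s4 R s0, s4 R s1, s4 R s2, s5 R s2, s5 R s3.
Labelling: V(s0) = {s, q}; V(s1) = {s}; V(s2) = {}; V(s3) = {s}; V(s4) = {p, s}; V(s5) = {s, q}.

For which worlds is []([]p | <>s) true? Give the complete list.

s1, s2, s5

Recall that []ψ holds at a world iff ψ holds at every accessible world, and <>ψ holds iff ψ holds at some accessible world.
Let φ = []([]p | <>s). Evaluate φ at each world:
  s0 (successors {s1, s3, s4, s5}): φ is false.
  s1 (successors {s2}): φ is true.
  s2 (successors {s0, s4}): φ is true.
  s3 (successors {s1, s4}): φ is false.
  s4 (successors {s0, s1, s2}): φ is false.
  s5 (successors {s2, s3}): φ is true.
For instance, at s0:
  At s0: []([]p | <>s) requires []p | <>s at every successor {s1, s3, s4, s5}.
    []p | <>s fails at s1, so []([]p | <>s) is false at s0.
      At s1: []p is false, <>s is false, so []p | <>s is false.
Satisfying worlds: {s1, s2, s5}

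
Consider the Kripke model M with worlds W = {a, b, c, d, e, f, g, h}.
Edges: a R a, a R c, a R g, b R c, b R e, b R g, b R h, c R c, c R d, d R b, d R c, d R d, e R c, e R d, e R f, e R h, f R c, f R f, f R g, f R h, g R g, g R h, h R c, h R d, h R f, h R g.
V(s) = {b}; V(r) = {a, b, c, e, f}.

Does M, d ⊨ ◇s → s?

No

At d: ◇s is true, s is false, so ◇s → s is false.
  At d: ◇s requires s at some successor in {b, c, d}.
    s holds at b, so ◇s is true at d.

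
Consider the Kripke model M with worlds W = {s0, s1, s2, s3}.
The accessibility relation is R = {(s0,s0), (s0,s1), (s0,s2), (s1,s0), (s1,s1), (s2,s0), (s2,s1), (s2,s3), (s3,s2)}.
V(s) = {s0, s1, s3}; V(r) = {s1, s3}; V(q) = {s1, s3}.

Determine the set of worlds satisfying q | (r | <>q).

s0, s1, s2, s3

Let φ = q | (r | <>q). Evaluate φ at each world:
  s0 (successors {s0, s1, s2}): φ is true.
  s1 (successors {s0, s1}): φ is true.
  s2 (successors {s0, s1, s3}): φ is true.
  s3 (successors {s2}): φ is true.
For instance, at s1:
  At s1: q is true, r | <>q is true, so q | (r | <>q) is true.
    At s1: r is true, <>q is true, so r | <>q is true.
      At s1: <>q requires q at some successor in {s0, s1}.
        q holds at s1, so <>q is true at s1.
Satisfying worlds: {s0, s1, s2, s3}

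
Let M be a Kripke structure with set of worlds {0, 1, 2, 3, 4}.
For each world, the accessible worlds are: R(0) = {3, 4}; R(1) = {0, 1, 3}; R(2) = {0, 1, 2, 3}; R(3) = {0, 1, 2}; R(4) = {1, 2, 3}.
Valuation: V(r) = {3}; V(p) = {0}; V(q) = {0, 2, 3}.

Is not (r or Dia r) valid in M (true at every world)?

No

Let φ = not (r or Dia r). Evaluate φ at each world:
  0 (successors {3, 4}): φ is false.
  1 (successors {0, 1, 3}): φ is false.
  2 (successors {0, 1, 2, 3}): φ is false.
  3 (successors {0, 1, 2}): φ is false.
  4 (successors {1, 2, 3}): φ is false.
Detail at 0 (counterexample):
  At 0: r or Dia r is true, so not (r or Dia r) is false.
    At 0: r is false, Dia r is true, so r or Dia r is true.
      At 0: Dia r requires r at some successor in {3, 4}.
        r holds at 3, so Dia r is true at 0.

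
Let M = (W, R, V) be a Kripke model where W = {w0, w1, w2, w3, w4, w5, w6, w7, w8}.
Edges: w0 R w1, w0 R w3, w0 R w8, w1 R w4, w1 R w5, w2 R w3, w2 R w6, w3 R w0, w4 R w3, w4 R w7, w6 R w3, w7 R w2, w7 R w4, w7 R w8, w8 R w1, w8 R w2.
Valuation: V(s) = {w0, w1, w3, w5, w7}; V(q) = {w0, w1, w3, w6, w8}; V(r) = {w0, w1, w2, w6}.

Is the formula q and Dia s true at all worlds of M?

Let φ = q and Dia s. Evaluate φ at each world:
  w0 (successors {w1, w3, w8}): φ is true.
  w1 (successors {w4, w5}): φ is true.
  w2 (successors {w3, w6}): φ is false.
  w3 (successors {w0}): φ is true.
  w4 (successors {w3, w7}): φ is false.
  w5 (successors ∅): φ is false.
  w6 (successors {w3}): φ is true.
  w7 (successors {w2, w4, w8}): φ is false.
  w8 (successors {w1, w2}): φ is true.
Detail at w2 (counterexample):
  At w2: q is false, Dia s is true, so q and Dia s is false.
    At w2: Dia s requires s at some successor in {w3, w6}.
      s holds at w3, so Dia s is true at w2.

No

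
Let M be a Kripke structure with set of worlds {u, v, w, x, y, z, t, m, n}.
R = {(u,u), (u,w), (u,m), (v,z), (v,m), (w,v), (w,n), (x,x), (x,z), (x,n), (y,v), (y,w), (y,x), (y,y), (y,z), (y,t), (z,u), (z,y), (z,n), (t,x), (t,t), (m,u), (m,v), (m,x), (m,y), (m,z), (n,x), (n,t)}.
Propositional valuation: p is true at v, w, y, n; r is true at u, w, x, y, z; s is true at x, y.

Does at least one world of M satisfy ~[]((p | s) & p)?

Yes

Let φ = ~[]((p | s) & p). Evaluate φ at each world:
  u (successors {u, w, m}): φ is true.
  v (successors {z, m}): φ is true.
  w (successors {v, n}): φ is false.
  x (successors {x, z, n}): φ is true.
  y (successors {v, w, x, y, z, t}): φ is true.
  z (successors {u, y, n}): φ is true.
  t (successors {x, t}): φ is true.
  m (successors {u, v, x, y, z}): φ is true.
  n (successors {x, t}): φ is true.
Detail at u (witness):
  At u: []((p | s) & p) is false, so ~[]((p | s) & p) is true.
    At u: []((p | s) & p) requires (p | s) & p at every successor {u, w, m}.
      (p | s) & p fails at u, so []((p | s) & p) is false at u.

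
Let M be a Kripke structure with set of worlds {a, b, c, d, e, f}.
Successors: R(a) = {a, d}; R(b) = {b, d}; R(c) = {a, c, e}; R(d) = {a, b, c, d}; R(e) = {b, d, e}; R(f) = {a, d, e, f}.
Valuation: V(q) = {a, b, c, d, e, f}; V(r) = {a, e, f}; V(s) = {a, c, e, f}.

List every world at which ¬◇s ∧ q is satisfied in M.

b

Let φ = ¬◇s ∧ q. Evaluate φ at each world:
  a (successors {a, d}): φ is false.
  b (successors {b, d}): φ is true.
  c (successors {a, c, e}): φ is false.
  d (successors {a, b, c, d}): φ is false.
  e (successors {b, d, e}): φ is false.
  f (successors {a, d, e, f}): φ is false.
For instance, at a:
  At a: ¬◇s is false, q is true, so ¬◇s ∧ q is false.
    At a: ◇s is true, so ¬◇s is false.
      At a: ◇s requires s at some successor in {a, d}.
        s holds at a, so ◇s is true at a.
Satisfying worlds: {b}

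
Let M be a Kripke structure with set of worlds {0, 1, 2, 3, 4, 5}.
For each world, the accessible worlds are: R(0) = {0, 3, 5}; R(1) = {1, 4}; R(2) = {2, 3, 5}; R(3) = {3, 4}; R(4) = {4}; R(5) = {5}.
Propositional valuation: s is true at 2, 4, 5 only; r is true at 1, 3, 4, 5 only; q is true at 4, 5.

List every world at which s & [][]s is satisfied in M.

4, 5

Let φ = s & [][]s. Evaluate φ at each world:
  0 (successors {0, 3, 5}): φ is false.
  1 (successors {1, 4}): φ is false.
  2 (successors {2, 3, 5}): φ is false.
  3 (successors {3, 4}): φ is false.
  4 (successors {4}): φ is true.
  5 (successors {5}): φ is true.
For instance, at 3:
  At 3: s is false, [][]s is false, so s & [][]s is false.
    At 3: [][]s requires []s at every successor {3, 4}.
      []s fails at 3, so [][]s is false at 3.
Satisfying worlds: {4, 5}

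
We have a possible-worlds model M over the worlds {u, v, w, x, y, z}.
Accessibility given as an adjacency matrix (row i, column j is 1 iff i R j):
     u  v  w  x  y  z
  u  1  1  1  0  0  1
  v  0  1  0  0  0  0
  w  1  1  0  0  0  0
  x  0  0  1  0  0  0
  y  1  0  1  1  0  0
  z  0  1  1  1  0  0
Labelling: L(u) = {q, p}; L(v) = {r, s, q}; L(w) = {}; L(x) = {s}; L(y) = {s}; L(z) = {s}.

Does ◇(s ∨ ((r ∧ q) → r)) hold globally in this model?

Let φ = ◇(s ∨ ((r ∧ q) → r)). Evaluate φ at each world:
  u (successors {u, v, w, z}): φ is true.
  v (successors {v}): φ is true.
  w (successors {u, v}): φ is true.
  x (successors {w}): φ is true.
  y (successors {u, w, x}): φ is true.
  z (successors {v, w, x}): φ is true.
For instance, at v:
  At v: ◇(s ∨ ((r ∧ q) → r)) requires s ∨ ((r ∧ q) → r) at some successor in {v}.
    s ∨ ((r ∧ q) → r) holds at v, so ◇(s ∨ ((r ∧ q) → r)) is true at v.

Yes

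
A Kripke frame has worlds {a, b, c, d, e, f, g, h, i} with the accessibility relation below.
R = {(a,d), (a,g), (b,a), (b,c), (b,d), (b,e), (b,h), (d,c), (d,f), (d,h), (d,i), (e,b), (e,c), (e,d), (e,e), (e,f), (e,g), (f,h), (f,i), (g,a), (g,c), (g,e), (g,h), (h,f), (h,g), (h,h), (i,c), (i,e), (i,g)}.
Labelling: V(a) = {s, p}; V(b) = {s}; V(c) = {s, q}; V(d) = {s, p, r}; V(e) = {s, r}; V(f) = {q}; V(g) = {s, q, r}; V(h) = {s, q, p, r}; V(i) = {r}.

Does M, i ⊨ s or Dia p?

No

At i: s is false, Dia p is false, so s or Dia p is false.
  At i: Dia p requires p at some successor in {c, e, g}.
    At c: p is false.
    At e: p is false.
    At g: p is false.
  So Dia p is false at i.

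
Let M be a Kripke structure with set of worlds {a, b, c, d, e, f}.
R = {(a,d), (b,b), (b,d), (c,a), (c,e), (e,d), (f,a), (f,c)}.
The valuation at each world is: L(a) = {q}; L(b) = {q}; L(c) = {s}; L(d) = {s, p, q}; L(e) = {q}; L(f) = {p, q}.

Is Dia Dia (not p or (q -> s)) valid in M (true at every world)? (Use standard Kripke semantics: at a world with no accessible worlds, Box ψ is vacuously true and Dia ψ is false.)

Let φ = Dia Dia (not p or (q -> s)). Evaluate φ at each world:
  a (successors {d}): φ is false.
  b (successors {b, d}): φ is true.
  c (successors {a, e}): φ is true.
  d (successors ∅): φ is false.
  e (successors {d}): φ is false.
  f (successors {a, c}): φ is true.
Detail at a (counterexample):
  At a: Dia Dia (not p or (q -> s)) requires Dia (not p or (q -> s)) at some successor in {d}.
    At d: Dia (not p or (q -> s)) is false.
  So Dia Dia (not p or (q -> s)) is false at a.

No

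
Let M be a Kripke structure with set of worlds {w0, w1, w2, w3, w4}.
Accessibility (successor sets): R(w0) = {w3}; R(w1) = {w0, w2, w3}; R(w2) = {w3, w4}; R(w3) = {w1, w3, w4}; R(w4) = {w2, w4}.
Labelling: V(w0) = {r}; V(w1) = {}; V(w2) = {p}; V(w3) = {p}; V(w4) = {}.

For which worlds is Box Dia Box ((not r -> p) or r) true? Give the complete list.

w0

Recall that Box ψ holds at a world iff ψ holds at every accessible world, and Dia ψ holds iff ψ holds at some accessible world.
Let φ = Box Dia Box ((not r -> p) or r). Evaluate φ at each world:
  w0 (successors {w3}): φ is true.
  w1 (successors {w0, w2, w3}): φ is false.
  w2 (successors {w3, w4}): φ is false.
  w3 (successors {w1, w3, w4}): φ is false.
  w4 (successors {w2, w4}): φ is false.
For instance, at w2:
  At w2: Box Dia Box ((not r -> p) or r) requires Dia Box ((not r -> p) or r) at every successor {w3, w4}.
    Dia Box ((not r -> p) or r) fails at w4, so Box Dia Box ((not r -> p) or r) is false at w2.
      At w4: Dia Box ((not r -> p) or r) requires Box ((not r -> p) or r) at some successor in {w2, w4}.
        At w2: Box ((not r -> p) or r) is false.
        At w4: Box ((not r -> p) or r) is false.
      So Dia Box ((not r -> p) or r) is false at w4.
Satisfying worlds: {w0}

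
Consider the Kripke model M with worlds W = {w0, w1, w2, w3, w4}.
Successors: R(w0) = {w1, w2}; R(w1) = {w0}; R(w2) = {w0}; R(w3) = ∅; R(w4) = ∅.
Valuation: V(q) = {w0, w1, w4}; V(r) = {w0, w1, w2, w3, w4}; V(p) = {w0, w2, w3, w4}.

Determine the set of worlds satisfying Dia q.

Let φ = Dia q. Evaluate φ at each world:
  w0 (successors {w1, w2}): φ is true.
  w1 (successors {w0}): φ is true.
  w2 (successors {w0}): φ is true.
  w3 (successors ∅): φ is false.
  w4 (successors ∅): φ is false.
For instance, at w2:
  At w2: Dia q requires q at some successor in {w0}.
    q holds at w0, so Dia q is true at w2.
Satisfying worlds: {w0, w1, w2}

w0, w1, w2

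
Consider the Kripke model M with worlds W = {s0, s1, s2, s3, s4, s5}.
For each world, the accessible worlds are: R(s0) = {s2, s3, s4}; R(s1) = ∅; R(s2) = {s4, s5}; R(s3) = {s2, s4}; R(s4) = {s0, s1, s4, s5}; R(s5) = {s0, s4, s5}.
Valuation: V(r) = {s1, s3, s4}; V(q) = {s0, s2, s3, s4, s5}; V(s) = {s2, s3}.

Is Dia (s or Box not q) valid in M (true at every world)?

Let φ = Dia (s or Box not q). Evaluate φ at each world:
  s0 (successors {s2, s3, s4}): φ is true.
  s1 (successors ∅): φ is false.
  s2 (successors {s4, s5}): φ is false.
  s3 (successors {s2, s4}): φ is true.
  s4 (successors {s0, s1, s4, s5}): φ is true.
  s5 (successors {s0, s4, s5}): φ is false.
Detail at s1 (counterexample):
  At s1: no accessible worlds, so Dia (s or Box not q) is false.

No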